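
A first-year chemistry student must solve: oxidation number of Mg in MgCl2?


Group 2 metal: +2
Oxidation number: +2

+2


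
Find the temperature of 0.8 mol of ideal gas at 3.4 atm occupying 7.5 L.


PV = nRT  (R = 0.08206 L·atm/(mol·K))
T = PV/(nR) = 3.4×7.5/(0.8×0.08206)
= 25.50/0.065648
= 388.44 K

388.44 K


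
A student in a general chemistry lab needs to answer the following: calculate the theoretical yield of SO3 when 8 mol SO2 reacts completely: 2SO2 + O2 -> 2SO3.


Mole ratio SO3:SO2 = 2:2
n(SO3) = 8 × 2/2 = 8.000 mol
mass = 8.000 × 80.07 = 640.56 g

640.56 g


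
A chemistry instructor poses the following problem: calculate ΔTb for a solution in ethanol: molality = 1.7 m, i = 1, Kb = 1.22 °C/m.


ΔTb = Kb × m × i
= 1.22 × 1.7 × 1
= 2.074 °C

2.074 °C


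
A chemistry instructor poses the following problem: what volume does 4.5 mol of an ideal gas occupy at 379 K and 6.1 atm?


PV = nRT  (R = 0.08206 L·atm/(mol·K))
V = nRT/P = 4.5×0.08206×379/6.1
= 22.943 L

22.943 L


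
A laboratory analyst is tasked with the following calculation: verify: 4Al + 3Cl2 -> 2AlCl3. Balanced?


Equation: 4Al + 3Cl2 -> 2AlCl3
Check atoms: Al: 4≠2, Cl: 6=6
Not balanced

No, not balanced


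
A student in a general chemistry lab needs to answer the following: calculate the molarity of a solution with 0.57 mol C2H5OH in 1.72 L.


M = n/V = 0.57/1.72 = 0.331 mol/L

0.331 M


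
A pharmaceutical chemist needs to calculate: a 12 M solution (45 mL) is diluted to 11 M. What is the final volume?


C1V1 = C2V2
12 × 45 = 11 × V2
V2 = 540/11 = 49.09 mL

49.09 mL


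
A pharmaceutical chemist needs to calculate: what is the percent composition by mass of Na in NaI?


M(NaI) = 1×22.99 + 1×126.9 = 149.89 g/mol
Mass of Na = 1 × 22.99 = 22.99 g/mol
% Na = 22.99/149.89 × 100 = 15.34%

15.34%


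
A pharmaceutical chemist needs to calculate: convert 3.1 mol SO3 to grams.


M(SO3) = 80.07 g/mol
mass = n × M = 3.1 × 80.07 = 248.22 g

248.22 g


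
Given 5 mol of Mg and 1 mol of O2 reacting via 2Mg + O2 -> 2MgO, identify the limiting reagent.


Mole ratio available / coefficient:
  Mg: 5/2 = 2.500
  O2: 1/1 = 1.000
Smaller ratio is limiting.

O2


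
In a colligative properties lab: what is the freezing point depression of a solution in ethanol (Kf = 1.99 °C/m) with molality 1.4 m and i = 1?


ΔTf = Kf × m × i
= 1.99 × 1.4 × 1
= 2.786 °C

2.786 °C


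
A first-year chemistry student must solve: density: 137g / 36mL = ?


ρ = mass/volume
= 137/36
= 3.806 g/mL

3.806 g/mL


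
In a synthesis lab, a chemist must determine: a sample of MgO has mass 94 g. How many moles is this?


M(MgO) = 40.31 g/mol
n = mass/M = 94/40.31 = 2.3319 mol

2.3319 mol


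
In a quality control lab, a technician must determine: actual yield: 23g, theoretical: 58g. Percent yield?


% yield = actual/theoretical × 100
= 23/58 × 100
= 39.66%

39.66%


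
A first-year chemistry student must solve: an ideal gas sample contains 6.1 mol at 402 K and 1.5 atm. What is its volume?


PV = nRT  (R = 0.08206 L·atm/(mol·K))
V = nRT/P = 6.1×0.08206×402/1.5
= 134.152 L

134.152 L


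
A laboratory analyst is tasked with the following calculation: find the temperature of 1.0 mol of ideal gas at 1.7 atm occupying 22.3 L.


PV = nRT  (R = 0.08206 L·atm/(mol·K))
T = PV/(nR) = 1.7×22.3/(1.0×0.08206)
= 37.91/0.082060
= 461.98 K

461.98 K


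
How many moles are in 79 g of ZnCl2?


M(ZnCl2) = 136.28 g/mol
n = mass/M = 79/136.28 = 0.5797 mol

0.5797 mol


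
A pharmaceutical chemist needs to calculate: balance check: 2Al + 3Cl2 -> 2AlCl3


Equation: 2Al + 3Cl2 -> 2AlCl3
Check atoms: Al: 2=2, Cl: 6=6
Balanced

Yes, balanced


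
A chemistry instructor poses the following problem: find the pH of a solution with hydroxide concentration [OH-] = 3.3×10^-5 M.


pOH = -log10([OH-]) = -log10(3.3×10^-5)
= 5 - log10(3.3) = 4.48
pH = 14 - pOH = 14 - 4.48 = 9.52

9.52


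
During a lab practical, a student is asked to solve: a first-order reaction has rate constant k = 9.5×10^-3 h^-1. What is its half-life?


t½ = ln2/k = 0.693147/(9.5×10^-3 h^-1)
= 72.96 h

72.96 h


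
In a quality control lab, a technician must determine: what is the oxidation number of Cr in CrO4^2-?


x + 4(-2) = -2, so x = +6
Oxidation number: +6

+6


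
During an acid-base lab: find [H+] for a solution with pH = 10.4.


[H+] = 10^(-pH) = 10^(-10.4)
= 3.98×10^-11 M

3.98×10^-11 M


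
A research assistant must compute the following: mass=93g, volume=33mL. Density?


ρ = mass/volume
= 93/33
= 2.818 g/mL

2.818 g/mL


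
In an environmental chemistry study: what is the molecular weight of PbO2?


M(PbO2) = 1×207.2 + 2×16.0
= 207.2 + 32.0
= 239.2 g/mol

239.2 g/mol


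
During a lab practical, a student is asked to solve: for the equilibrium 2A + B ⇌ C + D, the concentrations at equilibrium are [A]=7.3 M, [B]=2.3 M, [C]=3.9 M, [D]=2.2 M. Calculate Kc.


Kc = [C][D]/([A]^2[B])
= (3.9^1 × 2.2^1)/(7.3^2 × 2.3^1)
= 8.58/122.567
= 0.07000

0.07000


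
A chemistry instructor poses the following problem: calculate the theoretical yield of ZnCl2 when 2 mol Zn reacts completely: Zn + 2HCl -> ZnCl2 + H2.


Mole ratio ZnCl2:Zn = 1:1
n(ZnCl2) = 2 × 1/1 = 2.000 mol
mass = 2.000 × 136.28 = 272.56 g

272.56 g


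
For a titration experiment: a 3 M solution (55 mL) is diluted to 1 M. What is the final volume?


C1V1 = C2V2
3 × 55 = 1 × V2
V2 = 165/1 = 165.0 mL

165.0 mL


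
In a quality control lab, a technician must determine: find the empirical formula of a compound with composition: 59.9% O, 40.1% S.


Assume 100 g sample. Moles of each element:
  O: 59.9/16.0 = 3.744 mol
  S: 40.1/32.07 = 1.25 mol
Divide by smallest (1.25):
  O: 3.744/1.25 = 3.0
  S: 1.25/1.25 = 1.0
Empirical formula: SO3

SO3


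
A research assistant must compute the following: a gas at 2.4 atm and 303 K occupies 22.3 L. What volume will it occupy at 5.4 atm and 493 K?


P1V1/T1 = P2V2/T2
V2 = P1V1T2/(T1P2)
= 2.4×22.3×493/(303×5.4)
= 16.126 L

16.126 L


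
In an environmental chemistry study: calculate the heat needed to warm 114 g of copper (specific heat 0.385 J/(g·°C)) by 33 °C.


q = mcΔT = 114 × 0.385 × 33
= 1448.37 J

1448.37 J


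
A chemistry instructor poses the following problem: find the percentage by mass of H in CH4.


M(CH4) = 1×12.01 + 4×1.008 = 16.042 g/mol
Mass of H = 4 × 1.008 = 4.032 g/mol
% H = 4.032/16.042 × 100 = 25.13%

25.13%


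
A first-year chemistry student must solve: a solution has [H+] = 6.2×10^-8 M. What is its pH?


pH = -log10([H+]) = -log10(6.2×10^-8)
= 8 - log10(6.2)
= 8 - 0.79
= 7.21

7.21


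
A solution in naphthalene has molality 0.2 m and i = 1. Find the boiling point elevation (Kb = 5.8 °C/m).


ΔTb = Kb × m × i
= 5.8 × 0.2 × 1
= 1.16 °C

1.16 °C


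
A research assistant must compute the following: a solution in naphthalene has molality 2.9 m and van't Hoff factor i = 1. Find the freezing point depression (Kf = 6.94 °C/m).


ΔTf = Kf × m × i
= 6.94 × 2.9 × 1
= 20.126 °C

20.126 °C


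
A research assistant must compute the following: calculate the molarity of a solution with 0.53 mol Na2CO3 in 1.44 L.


M = n/V = 0.53/1.44 = 0.368 mol/L

0.368 M


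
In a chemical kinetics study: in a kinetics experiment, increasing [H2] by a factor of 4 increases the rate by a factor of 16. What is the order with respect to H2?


rate ∝ [H2]^n
4^n = 16 → n = 2
Order in H2: 2

2


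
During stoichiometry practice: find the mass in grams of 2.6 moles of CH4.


M(CH4) = 16.04 g/mol
mass = n × M = 2.6 × 16.04 = 41.70 g

41.70 g


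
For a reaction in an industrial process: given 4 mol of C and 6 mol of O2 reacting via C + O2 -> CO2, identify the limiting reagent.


Mole ratio available / coefficient:
  C: 4/1 = 4.000
  O2: 6/1 = 6.000
Smaller ratio is limiting.

C


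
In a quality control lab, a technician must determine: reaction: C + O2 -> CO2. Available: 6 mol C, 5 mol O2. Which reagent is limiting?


Mole ratio available / coefficient:
  C: 6/1 = 6.000
  O2: 5/1 = 5.000
Smaller ratio is limiting.

O2


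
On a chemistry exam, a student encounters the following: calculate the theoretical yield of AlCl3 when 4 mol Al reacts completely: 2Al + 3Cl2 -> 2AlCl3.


Mole ratio AlCl3:Al = 2:2
n(AlCl3) = 4 × 2/2 = 4.000 mol
mass = 4.000 × 133.33 = 533.32 g

533.32 g


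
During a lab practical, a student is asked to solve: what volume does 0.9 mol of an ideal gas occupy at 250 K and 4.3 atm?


PV = nRT  (R = 0.08206 L·atm/(mol·K))
V = nRT/P = 0.9×0.08206×250/4.3
= 4.294 L

4.294 L


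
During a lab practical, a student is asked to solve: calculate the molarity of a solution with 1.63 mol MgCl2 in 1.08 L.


M = n/V = 1.63/1.08 = 1.509 mol/L

1.509 M


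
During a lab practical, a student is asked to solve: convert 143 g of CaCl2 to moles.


M(CaCl2) = 110.98 g/mol
n = mass/M = 143/110.98 = 1.2885 mol

1.2885 mol


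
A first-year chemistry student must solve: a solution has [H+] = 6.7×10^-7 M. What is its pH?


pH = -log10([H+]) = -log10(6.7×10^-7)
= 7 - log10(6.7)
= 7 - 0.83
= 6.17

6.17


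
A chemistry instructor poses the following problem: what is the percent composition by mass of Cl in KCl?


M(KCl) = 1×39.1 + 1×35.45 = 74.55 g/mol
Mass of Cl = 1 × 35.45 = 35.45 g/mol
% Cl = 35.45/74.55 × 100 = 47.55%

47.55%


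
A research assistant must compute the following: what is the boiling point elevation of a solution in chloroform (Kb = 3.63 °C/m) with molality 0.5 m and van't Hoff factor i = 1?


ΔTb = Kb × m × i
= 3.63 × 0.5 × 1
= 1.815 °C

1.815 °C


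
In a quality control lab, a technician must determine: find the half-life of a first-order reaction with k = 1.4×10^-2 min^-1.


t½ = ln2/k = 0.693147/(1.4×10^-2 min^-1)
= 49.51 min

49.51 min


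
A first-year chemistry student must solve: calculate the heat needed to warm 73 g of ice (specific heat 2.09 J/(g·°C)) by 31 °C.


q = mcΔT = 73 × 2.09 × 31
= 4729.67 J

4729.67 J


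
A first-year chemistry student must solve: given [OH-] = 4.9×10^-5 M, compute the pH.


pOH = -log10([OH-]) = -log10(4.9×10^-5)
= 5 - log10(4.9) = 4.31
pH = 14 - pOH = 14 - 4.31 = 9.69

9.69


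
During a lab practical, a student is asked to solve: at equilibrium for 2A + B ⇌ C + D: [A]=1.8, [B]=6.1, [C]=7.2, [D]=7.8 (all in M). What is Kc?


Kc = [C][D]/([A]^2[B])
= (7.2^1 × 7.8^1)/(1.8^2 × 6.1^1)
= 56.16/19.764
= 2.842

2.842


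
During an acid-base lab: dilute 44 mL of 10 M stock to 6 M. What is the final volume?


C1V1 = C2V2
10 × 44 = 6 × V2
V2 = 440/6 = 73.33 mL

73.33 mL


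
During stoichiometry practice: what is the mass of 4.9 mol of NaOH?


M(NaOH) = 40.0 g/mol
mass = n × M = 4.9 × 40.0 = 196.00 g

196.00 g


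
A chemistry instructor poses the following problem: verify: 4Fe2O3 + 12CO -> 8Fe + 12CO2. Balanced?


Equation: 4Fe2O3 + 12CO -> 8Fe + 12CO2
Check atoms: C: 12=12, Fe: 8=8, O: 24=24
Balanced

Yes, balanced


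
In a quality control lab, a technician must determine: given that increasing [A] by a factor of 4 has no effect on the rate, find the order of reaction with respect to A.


rate ∝ [A]^n
rate ∝ [A]^0
Order in A: 0

0


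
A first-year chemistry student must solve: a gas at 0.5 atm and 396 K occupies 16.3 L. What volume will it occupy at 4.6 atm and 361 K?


P1V1/T1 = P2V2/T2
V2 = P1V1T2/(T1P2)
= 0.5×16.3×361/(396×4.6)
= 1.615 L

1.615 L


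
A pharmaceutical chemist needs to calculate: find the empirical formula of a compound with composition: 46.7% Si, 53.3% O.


Assume 100 g sample. Moles of each element:
  Si: 46.7/28.09 = 1.663 mol
  O: 53.3/16.0 = 3.331 mol
Divide by smallest (1.663):
  Si: 1.663/1.663 = 1.0
  O: 3.331/1.663 = 2.0
Empirical formula: SiO2

SiO2


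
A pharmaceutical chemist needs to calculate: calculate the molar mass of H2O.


M(H2O) = 2×1.008 + 1×16.0
= 2.02 + 16.0
= 18.02 g/mol

18.02 g/mol


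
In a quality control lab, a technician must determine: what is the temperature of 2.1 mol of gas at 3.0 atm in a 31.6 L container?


PV = nRT  (R = 0.08206 L·atm/(mol·K))
T = PV/(nR) = 3.0×31.6/(2.1×0.08206)
= 94.80/0.172326
= 550.12 K

550.12 K


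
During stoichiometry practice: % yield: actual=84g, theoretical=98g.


% yield = actual/theoretical × 100
= 84/98 × 100
= 85.71%

85.71%


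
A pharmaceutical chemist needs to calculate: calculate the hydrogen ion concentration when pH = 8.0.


[H+] = 10^(-pH) = 10^(-8.0)
= 1.0×10^-8 M

1.0×10^-8 M


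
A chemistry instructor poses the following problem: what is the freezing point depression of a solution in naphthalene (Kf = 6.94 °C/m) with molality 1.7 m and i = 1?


ΔTf = Kf × m × i
= 6.94 × 1.7 × 1
= 11.798 °C

11.798 °C


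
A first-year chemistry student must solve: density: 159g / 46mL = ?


ρ = mass/volume
= 159/46
= 3.457 g/mL

3.457 g/mL


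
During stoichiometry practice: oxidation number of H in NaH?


H with a metal (hydride): -1
Oxidation number: -1

-1


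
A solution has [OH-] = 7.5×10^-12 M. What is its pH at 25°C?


pOH = -log10([OH-]) = -log10(7.5×10^-12)
= 12 - log10(7.5) = 11.12
pH = 14 - pOH = 14 - 11.12 = 2.88

2.88


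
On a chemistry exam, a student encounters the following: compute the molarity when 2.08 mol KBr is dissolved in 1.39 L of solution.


M = n/V = 2.08/1.39 = 1.496 mol/L

1.496 M


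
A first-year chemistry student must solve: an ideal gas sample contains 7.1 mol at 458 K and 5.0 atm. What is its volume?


PV = nRT  (R = 0.08206 L·atm/(mol·K))
V = nRT/P = 7.1×0.08206×458/5.0
= 53.369 L

53.369 L


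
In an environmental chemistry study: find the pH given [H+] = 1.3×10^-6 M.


pH = -log10([H+]) = -log10(1.3×10^-6)
= 6 - log10(1.3)
= 6 - 0.11
= 5.89

5.89


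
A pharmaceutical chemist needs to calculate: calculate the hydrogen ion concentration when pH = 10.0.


[H+] = 10^(-pH) = 10^(-10.0)
= 1.0×10^-10 M

1.0×10^-10 M


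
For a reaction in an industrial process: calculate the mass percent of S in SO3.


M(SO3) = 1×32.07 + 3×16.0 = 80.07 g/mol
Mass of S = 1 × 32.07 = 32.07 g/mol
% S = 32.07/80.07 × 100 = 40.05%

40.05%


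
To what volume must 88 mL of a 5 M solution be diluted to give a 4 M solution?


C1V1 = C2V2
5 × 88 = 4 × V2
V2 = 440/4 = 110.0 mL

110.0 mL


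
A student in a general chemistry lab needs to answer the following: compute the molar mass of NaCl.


M(NaCl) = 1×22.99 + 1×35.45
= 22.99 + 35.45
= 58.44 g/mol

58.44 g/mol


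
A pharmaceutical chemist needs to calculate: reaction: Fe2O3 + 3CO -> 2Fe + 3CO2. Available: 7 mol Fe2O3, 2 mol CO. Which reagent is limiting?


Mole ratio available / coefficient:
  Fe2O3: 7/1 = 7.000
  CO: 2/3 = 0.667
Smaller ratio is limiting.

CO


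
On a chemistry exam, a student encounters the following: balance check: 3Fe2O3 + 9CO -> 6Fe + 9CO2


Equation: 3Fe2O3 + 9CO -> 6Fe + 9CO2
Check atoms: C: 9=9, Fe: 6=6, O: 18=18
Balanced

Yes, balanced


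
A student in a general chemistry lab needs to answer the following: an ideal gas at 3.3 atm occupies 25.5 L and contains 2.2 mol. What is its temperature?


PV = nRT  (R = 0.08206 L·atm/(mol·K))
T = PV/(nR) = 3.3×25.5/(2.2×0.08206)
= 84.15/0.180532
= 466.12 K

466.12 K


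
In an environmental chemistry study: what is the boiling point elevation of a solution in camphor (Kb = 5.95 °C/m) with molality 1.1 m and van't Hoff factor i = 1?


ΔTb = Kb × m × i
= 5.95 × 1.1 × 1
= 6.545 °C

6.545 °C


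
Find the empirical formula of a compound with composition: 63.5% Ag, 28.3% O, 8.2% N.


Assume 100 g sample. Moles of each element:
  Ag: 63.5/107.87 = 0.589 mol
  O: 28.3/16.0 = 1.769 mol
  N: 8.2/14.01 = 0.585 mol
Divide by smallest (0.585):
  Ag: 0.589/0.585 = 1.01
  O: 1.769/0.585 = 3.02
  N: 0.585/0.585 = 1.0
Empirical formula: AgNO3

AgNO3


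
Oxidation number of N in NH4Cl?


x + 4(+1) + (-1) = 0, so x = -3
Oxidation number: -3

-3


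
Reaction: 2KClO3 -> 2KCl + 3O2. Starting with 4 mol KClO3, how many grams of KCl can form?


Mole ratio KCl:KClO3 = 2:2
n(KCl) = 4 × 2/2 = 4.000 mol
mass = 4.000 × 74.55 = 298.2 g

298.2 g


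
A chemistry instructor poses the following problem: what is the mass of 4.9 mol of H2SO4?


M(H2SO4) = 98.09 g/mol
mass = n × M = 4.9 × 98.09 = 480.64 g

480.64 g


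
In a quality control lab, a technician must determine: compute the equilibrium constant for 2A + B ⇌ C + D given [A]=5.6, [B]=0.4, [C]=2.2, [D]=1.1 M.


Kc = [C][D]/([A]^2[B])
= (2.2^1 × 1.1^1)/(5.6^2 × 0.4^1)
= 2.42/12.544
= 0.1929

0.1929


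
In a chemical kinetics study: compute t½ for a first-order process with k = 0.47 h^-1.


t½ = ln2/k = 0.693147/(0.47 h^-1)
= 1.475 h

1.475 h


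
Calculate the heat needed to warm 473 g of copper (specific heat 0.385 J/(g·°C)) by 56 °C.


q = mcΔT = 473 × 0.385 × 56
= 10197.88 J

10197.88 J


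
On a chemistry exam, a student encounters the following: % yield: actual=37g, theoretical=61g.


% yield = actual/theoretical × 100
= 37/61 × 100
= 60.66%

60.66%


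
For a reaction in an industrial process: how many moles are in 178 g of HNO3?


M(HNO3) = 63.02 g/mol
n = mass/M = 178/63.02 = 2.8245 mol

2.8245 mol


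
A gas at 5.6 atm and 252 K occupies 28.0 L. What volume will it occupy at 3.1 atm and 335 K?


P1V1/T1 = P2V2/T2
V2 = P1V1T2/(T1P2)
= 5.6×28.0×335/(252×3.1)
= 67.24 L

67.24 L


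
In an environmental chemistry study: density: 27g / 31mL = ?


ρ = mass/volume
= 27/31
= 0.871 g/mL

0.871 g/mL


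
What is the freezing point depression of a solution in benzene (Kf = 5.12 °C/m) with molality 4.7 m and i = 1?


ΔTf = Kf × m × i
= 5.12 × 4.7 × 1
= 24.064 °C

24.064 °C


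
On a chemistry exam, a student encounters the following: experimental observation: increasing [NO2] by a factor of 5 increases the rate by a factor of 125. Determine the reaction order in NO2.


rate ∝ [NO2]^n
5^n = 125 → n = 3
Order in NO2: 3

3


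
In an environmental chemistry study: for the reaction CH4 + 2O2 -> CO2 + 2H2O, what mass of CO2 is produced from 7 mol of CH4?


Mole ratio CO2:CH4 = 1:1
n(CO2) = 7 × 1/1 = 7.000 mol
mass = 7.000 × 44.01 = 308.07 g

308.07 g


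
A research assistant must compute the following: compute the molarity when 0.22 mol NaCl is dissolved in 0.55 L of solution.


M = n/V = 0.22/0.55 = 0.400 mol/L

0.400 M


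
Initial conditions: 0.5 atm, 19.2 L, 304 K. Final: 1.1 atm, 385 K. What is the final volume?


P1V1/T1 = P2V2/T2
V2 = P1V1T2/(T1P2)
= 0.5×19.2×385/(304×1.1)
= 11.053 L

11.053 L


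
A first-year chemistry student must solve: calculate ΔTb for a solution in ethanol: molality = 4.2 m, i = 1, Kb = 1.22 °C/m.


ΔTb = Kb × m × i
= 1.22 × 4.2 × 1
= 5.124 °C

5.124 °C


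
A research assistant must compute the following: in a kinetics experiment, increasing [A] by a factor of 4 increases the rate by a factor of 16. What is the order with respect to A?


rate ∝ [A]^n
4^n = 16 → n = 2
Order in A: 2

2


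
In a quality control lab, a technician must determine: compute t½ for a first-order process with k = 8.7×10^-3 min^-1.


t½ = ln2/k = 0.693147/(8.7×10^-3 min^-1)
= 79.67 min

79.67 min


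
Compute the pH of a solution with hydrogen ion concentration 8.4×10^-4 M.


pH = -log10([H+]) = -log10(8.4×10^-4)
= 4 - log10(8.4)
= 4 - 0.92
= 3.08

3.08


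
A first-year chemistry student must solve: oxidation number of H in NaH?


H with a metal (hydride): -1
Oxidation number: -1

-1


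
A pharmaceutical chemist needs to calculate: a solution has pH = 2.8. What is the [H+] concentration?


[H+] = 10^(-pH) = 10^(-2.8)
= 1.58×10^-3 M

1.58×10^-3 M


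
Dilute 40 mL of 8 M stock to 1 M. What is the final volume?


C1V1 = C2V2
8 × 40 = 1 × V2
V2 = 320/1 = 320.0 mL

320.0 mL


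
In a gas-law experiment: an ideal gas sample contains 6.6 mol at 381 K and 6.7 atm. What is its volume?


PV = nRT  (R = 0.08206 L·atm/(mol·K))
V = nRT/P = 6.6×0.08206×381/6.7
= 30.798 L

30.798 L


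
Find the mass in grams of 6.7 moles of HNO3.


M(HNO3) = 63.02 g/mol
mass = n × M = 6.7 × 63.02 = 422.23 g

422.23 g


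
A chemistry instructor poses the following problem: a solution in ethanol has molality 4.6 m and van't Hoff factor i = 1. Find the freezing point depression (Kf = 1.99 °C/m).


ΔTf = Kf × m × i
= 1.99 × 4.6 × 1
= 9.154 °C

9.154 °C


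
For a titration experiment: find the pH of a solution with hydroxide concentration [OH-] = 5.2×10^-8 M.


pOH = -log10([OH-]) = -log10(5.2×10^-8)
= 8 - log10(5.2) = 7.28
pH = 14 - pOH = 14 - 7.28 = 6.72

6.72


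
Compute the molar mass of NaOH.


M(NaOH) = 1×22.99 + 1×16.0 + 1×1.008
= 22.99 + 16.0 + 1.01
= 40.0 g/mol

40.0 g/mol


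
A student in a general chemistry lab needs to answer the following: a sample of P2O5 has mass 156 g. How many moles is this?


M(P2O5) = 141.94 g/mol
n = mass/M = 156/141.94 = 1.0991 mol

1.0991 mol


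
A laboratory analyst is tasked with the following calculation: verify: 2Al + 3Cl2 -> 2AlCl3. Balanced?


Equation: 2Al + 3Cl2 -> 2AlCl3
Check atoms: Al: 2=2, Cl: 6=6
Balanced

Yes, balanced


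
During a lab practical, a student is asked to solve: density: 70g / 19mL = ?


ρ = mass/volume
= 70/19
= 3.684 g/mL

3.684 g/mL


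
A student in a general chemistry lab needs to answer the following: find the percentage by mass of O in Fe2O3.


M(Fe2O3) = 2×55.85 + 3×16.0 = 159.70 g/mol
Mass of O = 3 × 16.0 = 48.00 g/mol
% O = 48.00/159.70 × 100 = 30.06%

30.06%


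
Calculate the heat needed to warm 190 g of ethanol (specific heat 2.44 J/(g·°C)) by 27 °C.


q = mcΔT = 190 × 2.44 × 27
= 12517.20 J

12517.20 J


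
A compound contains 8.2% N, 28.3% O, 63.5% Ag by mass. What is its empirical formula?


Assume 100 g sample. Moles of each element:
  N: 8.2/14.01 = 0.585 mol
  O: 28.3/16.0 = 1.769 mol
  Ag: 63.5/107.87 = 0.589 mol
Divide by smallest (0.585):
  N: 0.585/0.585 = 1.0
  O: 1.769/0.585 = 3.02
  Ag: 0.589/0.585 = 1.01
Empirical formula: AgNO3

AgNO3


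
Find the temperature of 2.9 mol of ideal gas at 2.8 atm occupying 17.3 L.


PV = nRT  (R = 0.08206 L·atm/(mol·K))
T = PV/(nR) = 2.8×17.3/(2.9×0.08206)
= 48.44/0.237974
= 203.55 K

203.55 K


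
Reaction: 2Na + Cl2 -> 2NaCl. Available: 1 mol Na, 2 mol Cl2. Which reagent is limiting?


Mole ratio available / coefficient:
  Na: 1/2 = 0.500
  Cl2: 2/1 = 2.000
Smaller ratio is limiting.

Na


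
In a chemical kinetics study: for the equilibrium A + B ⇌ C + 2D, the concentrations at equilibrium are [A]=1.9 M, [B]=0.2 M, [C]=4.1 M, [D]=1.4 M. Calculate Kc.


Kc = [C][D]^2/([A][B])
= (4.1^1 × 1.4^2)/(1.9^1 × 0.2^1)
= 8.036/0.38
= 21.15

21.15


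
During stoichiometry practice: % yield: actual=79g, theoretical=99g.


% yield = actual/theoretical × 100
= 79/99 × 100
= 79.8%

79.8%


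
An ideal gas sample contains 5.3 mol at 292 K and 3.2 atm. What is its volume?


PV = nRT  (R = 0.08206 L·atm/(mol·K))
V = nRT/P = 5.3×0.08206×292/3.2
= 39.686 L

39.686 L


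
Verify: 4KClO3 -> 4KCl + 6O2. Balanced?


Equation: 4KClO3 -> 4KCl + 6O2
Check atoms: Cl: 4=4, K: 4=4, O: 12=12
Balanced

Yes, balanced


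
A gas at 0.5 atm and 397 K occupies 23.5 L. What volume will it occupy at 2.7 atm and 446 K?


P1V1/T1 = P2V2/T2
V2 = P1V1T2/(T1P2)
= 0.5×23.5×446/(397×2.7)
= 4.889 L

4.889 L


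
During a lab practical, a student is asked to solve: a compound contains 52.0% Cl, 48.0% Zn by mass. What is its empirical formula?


Assume 100 g sample. Moles of each element:
  Cl: 52.0/35.45 = 1.467 mol
  Zn: 48.0/65.38 = 0.734 mol
Divide by smallest (0.734):
  Cl: 1.467/0.734 = 2.0
  Zn: 0.734/0.734 = 1.0
Empirical formula: ZnCl2

ZnCl2


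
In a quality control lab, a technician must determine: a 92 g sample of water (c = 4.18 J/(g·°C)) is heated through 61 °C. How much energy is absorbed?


q = mcΔT = 92 × 4.18 × 61
= 23458.16 J

23458.16 J


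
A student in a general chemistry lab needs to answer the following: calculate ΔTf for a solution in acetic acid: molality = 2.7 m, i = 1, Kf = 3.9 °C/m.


ΔTf = Kf × m × i
= 3.9 × 2.7 × 1
= 10.53 °C

10.53 °C


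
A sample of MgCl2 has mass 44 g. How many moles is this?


M(MgCl2) = 95.21 g/mol
n = mass/M = 44/95.21 = 0.4621 mol

0.4621 mol


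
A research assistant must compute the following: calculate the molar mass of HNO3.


M(HNO3) = 1×1.008 + 1×14.01 + 3×16.0
= 1.01 + 14.01 + 48.0
= 63.02 g/mol

63.02 g/mol


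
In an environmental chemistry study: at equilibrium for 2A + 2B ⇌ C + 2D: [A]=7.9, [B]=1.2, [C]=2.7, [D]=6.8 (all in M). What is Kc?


Kc = [C][D]^2/([A]^2[B]^2)
= (2.7^1 × 6.8^2)/(7.9^2 × 1.2^2)
= 124.848/89.8704
= 1.389

1.389


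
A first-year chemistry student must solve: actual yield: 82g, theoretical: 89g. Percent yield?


% yield = actual/theoretical × 100
= 82/89 × 100
= 92.13%

92.13%


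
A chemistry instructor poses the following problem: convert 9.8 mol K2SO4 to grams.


M(K2SO4) = 174.27 g/mol
mass = n × M = 9.8 × 174.27 = 1707.85 g

1707.85 g


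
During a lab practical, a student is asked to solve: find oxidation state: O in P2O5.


O is usually -2
Oxidation number: -2

-2


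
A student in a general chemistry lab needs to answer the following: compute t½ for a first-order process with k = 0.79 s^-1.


t½ = ln2/k = 0.693147/(0.79 s^-1)
= 0.8774 s

0.8774 s


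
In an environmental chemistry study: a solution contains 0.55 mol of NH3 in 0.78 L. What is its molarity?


M = n/V = 0.55/0.78 = 0.705 mol/L

0.705 M


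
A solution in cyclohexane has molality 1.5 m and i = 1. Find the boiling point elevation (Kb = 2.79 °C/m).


ΔTb = Kb × m × i
= 2.79 × 1.5 × 1
= 4.185 °C

4.185 °C


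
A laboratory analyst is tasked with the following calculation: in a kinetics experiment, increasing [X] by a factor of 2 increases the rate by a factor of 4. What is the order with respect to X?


rate ∝ [X]^n
2^n = 4 → n = 2
Order in X: 2

2


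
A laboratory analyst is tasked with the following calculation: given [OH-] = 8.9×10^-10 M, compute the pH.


pOH = -log10([OH-]) = -log10(8.9×10^-10)
= 10 - log10(8.9) = 9.05
pH = 14 - pOH = 14 - 9.05 = 4.95

4.95


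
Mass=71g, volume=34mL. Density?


ρ = mass/volume
= 71/34
= 2.088 g/mL

2.088 g/mL


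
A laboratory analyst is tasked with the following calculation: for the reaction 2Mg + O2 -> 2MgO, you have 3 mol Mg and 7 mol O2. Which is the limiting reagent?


Mole ratio available / coefficient:
  Mg: 3/2 = 1.500
  O2: 7/1 = 7.000
Smaller ratio is limiting.

Mg


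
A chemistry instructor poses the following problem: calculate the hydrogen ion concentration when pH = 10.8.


[H+] = 10^(-pH) = 10^(-10.8)
= 1.58×10^-11 M

1.58×10^-11 M


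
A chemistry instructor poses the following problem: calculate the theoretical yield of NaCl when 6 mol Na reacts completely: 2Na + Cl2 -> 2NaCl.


Mole ratio NaCl:Na = 2:2
n(NaCl) = 6 × 2/2 = 6.000 mol
mass = 6.000 × 58.44 = 350.64 g

350.64 g


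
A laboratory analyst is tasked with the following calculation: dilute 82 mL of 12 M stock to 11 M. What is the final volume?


C1V1 = C2V2
12 × 82 = 11 × V2
V2 = 984/11 = 89.45 mL

89.45 mL


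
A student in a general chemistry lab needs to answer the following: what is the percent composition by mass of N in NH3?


M(NH3) = 1×14.01 + 3×1.008 = 17.034 g/mol
Mass of N = 1 × 14.01 = 14.01 g/mol
% N = 14.01/17.034 × 100 = 82.25%

82.25%


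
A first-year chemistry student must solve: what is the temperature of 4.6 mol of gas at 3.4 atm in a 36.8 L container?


PV = nRT  (R = 0.08206 L·atm/(mol·K))
T = PV/(nR) = 3.4×36.8/(4.6×0.08206)
= 125.12/0.377476
= 331.46 K

331.46 K


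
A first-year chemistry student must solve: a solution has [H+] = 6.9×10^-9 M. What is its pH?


pH = -log10([H+]) = -log10(6.9×10^-9)
= 9 - log10(6.9)
= 9 - 0.84
= 8.16

8.16


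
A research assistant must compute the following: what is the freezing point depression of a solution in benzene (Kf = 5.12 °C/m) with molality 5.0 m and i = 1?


ΔTf = Kf × m × i
= 5.12 × 5.0 × 1
= 25.6 °C

25.6 °C


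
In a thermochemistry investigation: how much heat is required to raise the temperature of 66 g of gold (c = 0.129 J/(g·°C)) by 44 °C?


q = mcΔT = 66 × 0.129 × 44
= 374.62 J

374.62 J


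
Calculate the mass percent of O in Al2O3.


M(Al2O3) = 2×26.98 + 3×16.0 = 101.96 g/mol
Mass of O = 3 × 16.0 = 48.00 g/mol
% O = 48.00/101.96 × 100 = 47.08%

47.08%


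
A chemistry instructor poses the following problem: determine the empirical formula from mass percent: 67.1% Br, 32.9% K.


Assume 100 g sample. Moles of each element:
  Br: 67.1/79.9 = 0.84 mol
  K: 32.9/39.1 = 0.841 mol
Divide by smallest (0.84):
  Br: 0.84/0.84 = 1.0
  K: 0.841/0.84 = 1.0
Empirical formula: KBr

KBr


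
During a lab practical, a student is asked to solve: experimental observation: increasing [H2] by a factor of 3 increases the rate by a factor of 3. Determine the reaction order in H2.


rate ∝ [H2]^n
3^n = 3 → n = 1
Order in H2: 1

1


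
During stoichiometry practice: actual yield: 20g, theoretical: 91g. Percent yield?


% yield = actual/theoretical × 100
= 20/91 × 100
= 21.98%

21.98%


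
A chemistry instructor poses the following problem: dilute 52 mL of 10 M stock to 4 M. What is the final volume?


C1V1 = C2V2
10 × 52 = 4 × V2
V2 = 520/4 = 130.0 mL

130.0 mL


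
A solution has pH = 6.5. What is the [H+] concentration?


[H+] = 10^(-pH) = 10^(-6.5)
= 3.16×10^-7 M

3.16×10^-7 M


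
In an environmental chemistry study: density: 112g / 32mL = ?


ρ = mass/volume
= 112/32
= 3.5 g/mL

3.5 g/mL


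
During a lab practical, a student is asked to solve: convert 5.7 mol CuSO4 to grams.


M(CuSO4) = 159.62 g/mol
mass = n × M = 5.7 × 159.62 = 909.83 g

909.83 g


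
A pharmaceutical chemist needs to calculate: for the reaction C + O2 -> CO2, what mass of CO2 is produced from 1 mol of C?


Mole ratio CO2:C = 1:1
n(CO2) = 1 × 1/1 = 1.000 mol
mass = 1.000 × 44.01 = 44.01 g

44.01 g


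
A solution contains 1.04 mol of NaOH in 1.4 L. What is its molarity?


M = n/V = 1.04/1.4 = 0.743 mol/L

0.743 M


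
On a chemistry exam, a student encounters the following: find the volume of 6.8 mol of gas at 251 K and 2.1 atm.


PV = nRT  (R = 0.08206 L·atm/(mol·K))
V = nRT/P = 6.8×0.08206×251/2.1
= 66.695 L

66.695 L


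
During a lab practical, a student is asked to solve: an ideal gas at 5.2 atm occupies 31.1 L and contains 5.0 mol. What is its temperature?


PV = nRT  (R = 0.08206 L·atm/(mol·K))
T = PV/(nR) = 5.2×31.1/(5.0×0.08206)
= 161.72/0.410300
= 394.15 K

394.15 K


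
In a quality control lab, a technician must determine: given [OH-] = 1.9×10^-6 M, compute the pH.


pOH = -log10([OH-]) = -log10(1.9×10^-6)
= 6 - log10(1.9) = 5.72
pH = 14 - pOH = 14 - 5.72 = 8.28

8.28


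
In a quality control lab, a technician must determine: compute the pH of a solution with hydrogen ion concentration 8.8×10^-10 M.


pH = -log10([H+]) = -log10(8.8×10^-10)
= 10 - log10(8.8)
= 10 - 0.94
= 9.06

9.06


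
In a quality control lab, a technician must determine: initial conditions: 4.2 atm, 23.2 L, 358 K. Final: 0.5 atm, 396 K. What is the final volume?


P1V1/T1 = P2V2/T2
V2 = P1V1T2/(T1P2)
= 4.2×23.2×396/(358×0.5)
= 215.566 L

215.566 L


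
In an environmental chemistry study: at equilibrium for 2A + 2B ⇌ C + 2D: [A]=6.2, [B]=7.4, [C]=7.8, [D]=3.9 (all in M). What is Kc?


Kc = [C][D]^2/([A]^2[B]^2)
= (7.8^1 × 3.9^2)/(6.2^2 × 7.4^2)
= 118.638/2104.9744
= 0.05636

0.05636


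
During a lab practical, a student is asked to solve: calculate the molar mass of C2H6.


M(C2H6) = 2×12.01 + 6×1.008
= 24.02 + 6.05
= 30.07 g/mol

30.07 g/mol


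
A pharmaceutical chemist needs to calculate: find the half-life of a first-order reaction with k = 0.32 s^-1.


t½ = ln2/k = 0.693147/(0.32 s^-1)
= 2.166 s

2.166 s


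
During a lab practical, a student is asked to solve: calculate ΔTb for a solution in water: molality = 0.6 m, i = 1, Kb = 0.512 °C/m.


ΔTb = Kb × m × i
= 0.512 × 0.6 × 1
= 0.3072 °C

0.3072 °C


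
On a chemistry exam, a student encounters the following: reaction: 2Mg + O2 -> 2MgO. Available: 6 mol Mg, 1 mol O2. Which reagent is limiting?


Mole ratio available / coefficient:
  Mg: 6/2 = 3.000
  O2: 1/1 = 1.000
Smaller ratio is limiting.

O2


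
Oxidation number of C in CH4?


x + 4(+1) = 0, so x = -4
Oxidation number: -4

-4


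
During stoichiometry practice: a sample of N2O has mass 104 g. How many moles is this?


M(N2O) = 44.02 g/mol
n = mass/M = 104/44.02 = 2.3626 mol

2.3626 mol


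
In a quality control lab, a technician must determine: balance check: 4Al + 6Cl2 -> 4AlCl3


Equation: 4Al + 6Cl2 -> 4AlCl3
Check atoms: Al: 4=4, Cl: 12=12
Balanced

Yes, balanced


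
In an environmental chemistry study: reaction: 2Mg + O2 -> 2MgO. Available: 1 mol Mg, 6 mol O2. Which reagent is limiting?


Mole ratio available / coefficient:
  Mg: 1/2 = 0.500
  O2: 6/1 = 6.000
Smaller ratio is limiting.

Mg


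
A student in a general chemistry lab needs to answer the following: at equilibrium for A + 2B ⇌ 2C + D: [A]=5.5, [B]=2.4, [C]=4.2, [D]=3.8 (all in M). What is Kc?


Kc = [C]^2[D]/([A][B]^2)
= (4.2^2 × 3.8^1)/(5.5^1 × 2.4^2)
= 67.032/31.68
= 2.116

2.116


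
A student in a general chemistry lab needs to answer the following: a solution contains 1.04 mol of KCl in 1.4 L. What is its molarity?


M = n/V = 1.04/1.4 = 0.743 mol/L

0.743 M


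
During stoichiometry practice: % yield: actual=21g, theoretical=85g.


% yield = actual/theoretical × 100
= 21/85 × 100
= 24.71%

24.71%


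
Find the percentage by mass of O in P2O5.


M(P2O5) = 2×30.97 + 5×16.0 = 141.94 g/mol
Mass of O = 5 × 16.0 = 80.00 g/mol
% O = 80.00/141.94 × 100 = 56.36%

56.36%


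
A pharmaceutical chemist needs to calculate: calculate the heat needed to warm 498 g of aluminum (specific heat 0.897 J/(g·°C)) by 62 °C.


q = mcΔT = 498 × 0.897 × 62
= 27695.77 J

27695.77 J


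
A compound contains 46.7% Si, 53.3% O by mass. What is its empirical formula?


Assume 100 g sample. Moles of each element:
  Si: 46.7/28.09 = 1.663 mol
  O: 53.3/16.0 = 3.331 mol
Divide by smallest (1.663):
  Si: 1.663/1.663 = 1.0
  O: 3.331/1.663 = 2.0
Empirical formula: SiO2

SiO2


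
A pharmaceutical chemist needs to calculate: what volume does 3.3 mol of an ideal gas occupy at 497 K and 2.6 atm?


PV = nRT  (R = 0.08206 L·atm/(mol·K))
V = nRT/P = 3.3×0.08206×497/2.6
= 51.764 L

51.764 L


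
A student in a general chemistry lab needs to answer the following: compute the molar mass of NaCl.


M(NaCl) = 1×22.99 + 1×35.45
= 22.99 + 35.45
= 58.44 g/mol

58.44 g/mol


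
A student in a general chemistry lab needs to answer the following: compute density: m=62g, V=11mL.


ρ = mass/volume
= 62/11
= 5.636 g/mL

5.636 g/mL


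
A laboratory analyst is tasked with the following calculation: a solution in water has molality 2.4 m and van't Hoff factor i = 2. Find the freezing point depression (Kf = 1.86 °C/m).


ΔTf = Kf × m × i
= 1.86 × 2.4 × 2
= 8.928 °C

8.928 °C


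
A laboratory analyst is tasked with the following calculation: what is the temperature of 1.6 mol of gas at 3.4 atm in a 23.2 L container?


PV = nRT  (R = 0.08206 L·atm/(mol·K))
T = PV/(nR) = 3.4×23.2/(1.6×0.08206)
= 78.88/0.131296
= 600.78 K

600.78 K


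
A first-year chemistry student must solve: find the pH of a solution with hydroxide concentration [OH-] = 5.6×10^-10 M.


pOH = -log10([OH-]) = -log10(5.6×10^-10)
= 10 - log10(5.6) = 9.25
pH = 14 - pOH = 14 - 9.25 = 4.75

4.75


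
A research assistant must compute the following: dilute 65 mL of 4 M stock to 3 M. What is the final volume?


C1V1 = C2V2
4 × 65 = 3 × V2
V2 = 260/3 = 86.67 mL

86.67 mL


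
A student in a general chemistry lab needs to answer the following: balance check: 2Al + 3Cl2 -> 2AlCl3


Equation: 2Al + 3Cl2 -> 2AlCl3
Check atoms: Al: 2=2, Cl: 6=6
Balanced

Yes, balanced


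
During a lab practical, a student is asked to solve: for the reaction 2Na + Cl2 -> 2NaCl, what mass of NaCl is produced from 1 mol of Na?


Mole ratio NaCl:Na = 2:2
n(NaCl) = 1 × 2/2 = 1.000 mol
mass = 1.000 × 58.44 = 58.44 g

58.44 g


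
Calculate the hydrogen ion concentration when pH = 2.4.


[H+] = 10^(-pH) = 10^(-2.4)
= 3.98×10^-3 M

3.98×10^-3 M


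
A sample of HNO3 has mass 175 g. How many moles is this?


M(HNO3) = 63.02 g/mol
n = mass/M = 175/63.02 = 2.7769 mol

2.7769 mol


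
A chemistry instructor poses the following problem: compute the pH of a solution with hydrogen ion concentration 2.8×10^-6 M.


pH = -log10([H+]) = -log10(2.8×10^-6)
= 6 - log10(2.8)
= 6 - 0.45
= 5.55

5.55


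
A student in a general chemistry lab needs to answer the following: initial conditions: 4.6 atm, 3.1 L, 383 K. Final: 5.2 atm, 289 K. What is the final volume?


P1V1/T1 = P2V2/T2
V2 = P1V1T2/(T1P2)
= 4.6×3.1×289/(383×5.2)
= 2.069 L

2.069 L


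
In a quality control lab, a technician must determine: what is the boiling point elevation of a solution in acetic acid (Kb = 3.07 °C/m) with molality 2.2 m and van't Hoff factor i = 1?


ΔTb = Kb × m × i
= 3.07 × 2.2 × 1
= 6.754 °C

6.754 °C


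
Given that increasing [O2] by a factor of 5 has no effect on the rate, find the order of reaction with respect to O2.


rate ∝ [O2]^n
rate ∝ [O2]^0
Order in O2: 0

0


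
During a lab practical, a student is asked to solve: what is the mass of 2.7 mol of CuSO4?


M(CuSO4) = 159.62 g/mol
mass = n × M = 2.7 × 159.62 = 430.97 g

430.97 g


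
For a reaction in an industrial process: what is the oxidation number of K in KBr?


Group 1 metal: +1
Oxidation number: +1

+1


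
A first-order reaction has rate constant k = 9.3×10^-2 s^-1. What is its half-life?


t½ = ln2/k = 0.693147/(9.3×10^-2 s^-1)
= 7.453 s

7.453 s


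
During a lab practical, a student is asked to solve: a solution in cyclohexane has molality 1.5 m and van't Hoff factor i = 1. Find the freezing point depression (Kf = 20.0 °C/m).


ΔTf = Kf × m × i
= 20.0 × 1.5 × 1
= 30.0 °C

30.0 °C


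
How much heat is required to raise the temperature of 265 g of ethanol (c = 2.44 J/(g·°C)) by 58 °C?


q = mcΔT = 265 × 2.44 × 58
= 37502.80 J

37502.80 J


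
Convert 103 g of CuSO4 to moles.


M(CuSO4) = 159.62 g/mol
n = mass/M = 103/159.62 = 0.6453 mol

0.6453 mol


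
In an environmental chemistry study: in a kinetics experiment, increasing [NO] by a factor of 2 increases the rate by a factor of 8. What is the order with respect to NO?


rate ∝ [NO]^n
2^n = 8 → n = 3
Order in NO: 3

3


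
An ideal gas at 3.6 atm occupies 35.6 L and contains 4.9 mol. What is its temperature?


PV = nRT  (R = 0.08206 L·atm/(mol·K))
T = PV/(nR) = 3.6×35.6/(4.9×0.08206)
= 128.16/0.402094
= 318.73 K

318.73 K


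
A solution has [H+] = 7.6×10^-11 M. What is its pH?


pH = -log10([H+]) = -log10(7.6×10^-11)
= 11 - log10(7.6)
= 11 - 0.88
= 10.12

10.12
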